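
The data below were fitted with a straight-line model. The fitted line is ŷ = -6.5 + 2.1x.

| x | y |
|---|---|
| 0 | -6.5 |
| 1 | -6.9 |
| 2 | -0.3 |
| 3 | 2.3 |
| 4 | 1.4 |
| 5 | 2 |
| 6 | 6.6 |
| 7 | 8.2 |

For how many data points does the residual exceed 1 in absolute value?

4

x=0: ŷ = -6.5 + 2.1·0 = -6.5; e = -6.5 − (-6.5) = 0
x=1: ŷ = -6.5 + 2.1·1 = -4.4; e = -6.9 − (-4.4) = -2.5
x=2: ŷ = -6.5 + 2.1·2 = -2.3; e = -0.3 − (-2.3) = 2
x=3: ŷ = -6.5 + 2.1·3 = -0.2; e = 2.3 − (-0.2) = 2.5
x=4: ŷ = -6.5 + 2.1·4 = 1.9; e = 1.4 − 1.9 = -0.5
x=5: ŷ = -6.5 + 2.1·5 = 4; e = 2 − 4 = -2
x=6: ŷ = -6.5 + 2.1·6 = 6.1; e = 6.6 − 6.1 = 0.5
x=7: ŷ = -6.5 + 2.1·7 = 8.2; e = 8.2 − 8.2 = 0
|e| > 1: x=1 (|e|=2.5), x=2 (|e|=2), x=3 (|e|=2.5), x=5 (|e|=2) → 4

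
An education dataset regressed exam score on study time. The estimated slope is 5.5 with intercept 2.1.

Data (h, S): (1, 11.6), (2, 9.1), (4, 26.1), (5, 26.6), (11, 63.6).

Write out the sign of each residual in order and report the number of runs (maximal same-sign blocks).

h=1: Ŝ = 2.1 + 5.5·1 = 7.6; e = 11.6 − 7.6 = 4
h=2: Ŝ = 2.1 + 5.5·2 = 13.1; e = 9.1 − 13.1 = -4
h=4: Ŝ = 2.1 + 5.5·4 = 24.1; e = 26.1 − 24.1 = 2
h=5: Ŝ = 2.1 + 5.5·5 = 29.6; e = 26.6 − 29.6 = -3
h=11: Ŝ = 2.1 + 5.5·11 = 62.6; e = 63.6 − 62.6 = 1
Signs: + − + − +
Runs: +×1, −×1, +×1, −×1, +×1 → 5

5 runs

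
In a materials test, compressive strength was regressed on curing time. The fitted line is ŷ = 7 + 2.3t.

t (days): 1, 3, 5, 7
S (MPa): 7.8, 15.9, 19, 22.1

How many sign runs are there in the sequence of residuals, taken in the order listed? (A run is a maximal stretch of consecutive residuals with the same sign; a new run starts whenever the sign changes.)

t=1: ŷ = 7 + 2.3·1 = 9.3; r = 7.8 − 9.3 = -1.5
t=3: ŷ = 7 + 2.3·3 = 13.9; r = 15.9 − 13.9 = 2
t=5: ŷ = 7 + 2.3·5 = 18.5; r = 19 − 18.5 = 0.5
t=7: ŷ = 7 + 2.3·7 = 23.1; r = 22.1 − 23.1 = -1
Signs: − + + −
Runs: −×1, +×2, −×1 → 3

3 runs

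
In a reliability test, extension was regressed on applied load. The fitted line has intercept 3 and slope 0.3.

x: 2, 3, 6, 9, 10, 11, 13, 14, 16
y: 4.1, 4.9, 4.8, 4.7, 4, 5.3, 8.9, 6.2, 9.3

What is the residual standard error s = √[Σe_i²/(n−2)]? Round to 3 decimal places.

s = 1.439

x=2: ŷ = 3 + 0.3·2 = 3.6; e = 4.1 − 3.6 = 0.5
x=3: ŷ = 3 + 0.3·3 = 3.9; e = 4.9 − 3.9 = 1
x=6: ŷ = 3 + 0.3·6 = 4.8; e = 4.8 − 4.8 = 0
x=9: ŷ = 3 + 0.3·9 = 5.7; e = 4.7 − 5.7 = -1
x=10: ŷ = 3 + 0.3·10 = 6; e = 4 − 6 = -2
x=11: ŷ = 3 + 0.3·11 = 6.3; e = 5.3 − 6.3 = -1
x=13: ŷ = 3 + 0.3·13 = 6.9; e = 8.9 − 6.9 = 2
x=14: ŷ = 3 + 0.3·14 = 7.2; e = 6.2 − 7.2 = -1
x=16: ŷ = 3 + 0.3·16 = 7.8; e = 9.3 − 7.8 = 1.5
SSE = 0.25 + 1 + 0 + 1 + 4 + 1 + 4 + 1 + 2.25 = 14.5
s = √(14.5/7) = √2.07143 ≈ 1.439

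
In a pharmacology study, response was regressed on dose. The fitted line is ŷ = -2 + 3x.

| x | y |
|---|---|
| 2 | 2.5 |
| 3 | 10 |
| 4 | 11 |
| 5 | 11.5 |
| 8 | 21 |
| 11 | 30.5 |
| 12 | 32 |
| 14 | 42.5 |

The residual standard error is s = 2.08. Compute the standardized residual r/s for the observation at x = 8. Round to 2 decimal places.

ŷ = -2 + 3·8 = 22
r = 21 − 22 = -1
r/s = -1 / 2.08 = -0.48

-0.48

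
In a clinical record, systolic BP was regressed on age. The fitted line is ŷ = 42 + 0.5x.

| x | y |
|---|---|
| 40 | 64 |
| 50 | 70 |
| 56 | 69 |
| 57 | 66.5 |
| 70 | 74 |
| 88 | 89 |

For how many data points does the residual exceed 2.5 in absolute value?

x=40: ŷ = 42 + 0.5·40 = 62; e = 64 − 62 = 2
x=50: ŷ = 42 + 0.5·50 = 67; e = 70 − 67 = 3
x=56: ŷ = 42 + 0.5·56 = 70; e = 69 − 70 = -1
x=57: ŷ = 42 + 0.5·57 = 70.5; e = 66.5 − 70.5 = -4
x=70: ŷ = 42 + 0.5·70 = 77; e = 74 − 77 = -3
x=88: ŷ = 42 + 0.5·88 = 86; e = 89 − 86 = 3
|e| > 2.5: x=50 (|e|=3), x=57 (|e|=4), x=70 (|e|=3), x=88 (|e|=3) → 4

4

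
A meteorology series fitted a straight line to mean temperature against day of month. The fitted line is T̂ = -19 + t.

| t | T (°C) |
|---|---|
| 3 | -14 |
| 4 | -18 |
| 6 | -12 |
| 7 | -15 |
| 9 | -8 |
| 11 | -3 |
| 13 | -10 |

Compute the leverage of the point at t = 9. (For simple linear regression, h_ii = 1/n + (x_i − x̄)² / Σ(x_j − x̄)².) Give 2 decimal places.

h = 0.17

t̄ = (3 + 4 + 6 + 7 + 9 + 11 + 13)/7 = 7.57143
Σ(t − t̄)² = 20.898 + 12.7551 + 2.46939 + 0.326531 + 2.04082 + 11.7551 + 29.4694 = 79.7143
h = 1/7 + (1.42857)²/79.7143 = 0.142857 + 0.0256016 = 0.17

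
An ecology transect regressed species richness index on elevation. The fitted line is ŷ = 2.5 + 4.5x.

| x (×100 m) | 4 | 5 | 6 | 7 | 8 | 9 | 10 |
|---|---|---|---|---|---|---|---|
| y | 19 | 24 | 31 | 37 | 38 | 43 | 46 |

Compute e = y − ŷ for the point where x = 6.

ŷ = 2.5 + 4.5·6 = 29.5
e = 31 − 29.5 = 1.5

e = 1.5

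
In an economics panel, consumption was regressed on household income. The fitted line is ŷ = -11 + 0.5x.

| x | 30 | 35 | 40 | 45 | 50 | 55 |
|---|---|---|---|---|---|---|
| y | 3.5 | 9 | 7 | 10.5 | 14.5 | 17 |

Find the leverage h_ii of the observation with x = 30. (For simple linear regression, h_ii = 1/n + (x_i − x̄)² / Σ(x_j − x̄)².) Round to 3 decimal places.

h = 0.524

x̄ = (30 + 35 + 40 + 45 + 50 + 55)/6 = 42.5
Σ(x − x̄)² = 156.25 + 56.25 + 6.25 + 6.25 + 56.25 + 156.25 = 437.5
h = 1/6 + (-12.5)²/437.5 = 0.166667 + 0.357143 = 0.524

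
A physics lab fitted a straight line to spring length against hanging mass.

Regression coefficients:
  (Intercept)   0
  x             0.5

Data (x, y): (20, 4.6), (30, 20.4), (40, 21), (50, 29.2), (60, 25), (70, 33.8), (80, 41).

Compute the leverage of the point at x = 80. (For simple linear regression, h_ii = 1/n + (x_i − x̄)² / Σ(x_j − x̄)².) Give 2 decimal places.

h = 0.46

x̄ = (20 + 30 + 40 + 50 + 60 + 70 + 80)/7 = 50
Σ(x − x̄)² = 900 + 400 + 100 + 0 + 100 + 400 + 900 = 2800
h = 1/7 + (30)²/2800 = 0.142857 + 0.321429 = 0.46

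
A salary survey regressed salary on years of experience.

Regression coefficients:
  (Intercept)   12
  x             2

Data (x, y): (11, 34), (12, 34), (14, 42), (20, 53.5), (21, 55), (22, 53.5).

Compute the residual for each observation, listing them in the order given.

0, -2, 2, 1.5, 1, -2.5

x=11: ŷ = 12 + 2·11 = 34; r = 34 − 34 = 0
x=12: ŷ = 12 + 2·12 = 36; r = 34 − 36 = -2
x=14: ŷ = 12 + 2·14 = 40; r = 42 − 40 = 2
x=20: ŷ = 12 + 2·20 = 52; r = 53.5 − 52 = 1.5
x=21: ŷ = 12 + 2·21 = 54; r = 55 − 54 = 1
x=22: ŷ = 12 + 2·22 = 56; r = 53.5 − 56 = -2.5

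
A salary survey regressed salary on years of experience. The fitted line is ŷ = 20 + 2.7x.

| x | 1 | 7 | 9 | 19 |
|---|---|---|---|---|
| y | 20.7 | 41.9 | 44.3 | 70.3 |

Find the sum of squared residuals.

x=1: ŷ = 20 + 2.7·1 = 22.7; r = 20.7 − 22.7 = -2
x=7: ŷ = 20 + 2.7·7 = 38.9; r = 41.9 − 38.9 = 3
x=9: ŷ = 20 + 2.7·9 = 44.3; r = 44.3 − 44.3 = 0
x=19: ŷ = 20 + 2.7·19 = 71.3; r = 70.3 − 71.3 = -1
SSE = 4 + 9 + 0 + 1 = 14

SSE = 14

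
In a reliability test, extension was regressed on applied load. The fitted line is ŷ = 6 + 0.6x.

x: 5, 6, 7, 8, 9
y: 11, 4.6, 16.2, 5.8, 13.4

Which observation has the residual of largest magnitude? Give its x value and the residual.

x=5: ŷ = 6 + 0.6·5 = 9; e = 11 − 9 = 2
x=6: ŷ = 6 + 0.6·6 = 9.6; e = 4.6 − 9.6 = -5
x=7: ŷ = 6 + 0.6·7 = 10.2; e = 16.2 − 10.2 = 6
x=8: ŷ = 6 + 0.6·8 = 10.8; e = 5.8 − 10.8 = -5
x=9: ŷ = 6 + 0.6·9 = 11.4; e = 13.4 − 11.4 = 2
Largest |e| is 6 at x = 7, residual 6.

x = 7, e = 6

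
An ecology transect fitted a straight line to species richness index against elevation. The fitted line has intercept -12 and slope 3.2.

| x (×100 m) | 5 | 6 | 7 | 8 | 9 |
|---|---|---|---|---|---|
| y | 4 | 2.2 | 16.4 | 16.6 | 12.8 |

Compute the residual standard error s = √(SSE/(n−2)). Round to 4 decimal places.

s = 5.3541

x=5: ŷ = -12 + 3.2·5 = 4; r = 4 − 4 = 0
x=6: ŷ = -12 + 3.2·6 = 7.2; r = 2.2 − 7.2 = -5
x=7: ŷ = -12 + 3.2·7 = 10.4; r = 16.4 − 10.4 = 6
x=8: ŷ = -12 + 3.2·8 = 13.6; r = 16.6 − 13.6 = 3
x=9: ŷ = -12 + 3.2·9 = 16.8; r = 12.8 − 16.8 = -4
SSE = 0 + 25 + 36 + 9 + 16 = 86
s = √(86/3) = √28.6667 ≈ 5.3541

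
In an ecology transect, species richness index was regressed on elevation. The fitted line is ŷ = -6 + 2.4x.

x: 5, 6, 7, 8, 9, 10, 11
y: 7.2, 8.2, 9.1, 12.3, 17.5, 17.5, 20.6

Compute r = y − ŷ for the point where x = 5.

ŷ = -6 + 2.4·5 = 6
r = 7.2 − 6 = 1.2

r = 1.2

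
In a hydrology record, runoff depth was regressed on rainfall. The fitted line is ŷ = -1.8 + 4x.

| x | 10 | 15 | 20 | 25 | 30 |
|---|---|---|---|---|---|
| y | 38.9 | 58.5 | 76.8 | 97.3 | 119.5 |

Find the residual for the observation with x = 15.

e = 0.3

ŷ = -1.8 + 4·15 = 58.2
e = 58.5 − 58.2 = 0.3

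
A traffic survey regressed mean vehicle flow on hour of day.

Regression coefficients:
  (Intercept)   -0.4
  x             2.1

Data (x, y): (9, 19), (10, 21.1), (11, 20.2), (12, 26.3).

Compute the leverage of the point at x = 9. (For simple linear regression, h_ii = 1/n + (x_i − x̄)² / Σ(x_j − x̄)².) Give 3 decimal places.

h = 0.700

x̄ = (9 + 10 + 11 + 12)/4 = 10.5
Σ(x − x̄)² = 2.25 + 0.25 + 0.25 + 2.25 = 5
h = 1/4 + (-1.5)²/5 = 0.25 + 0.45 = 0.700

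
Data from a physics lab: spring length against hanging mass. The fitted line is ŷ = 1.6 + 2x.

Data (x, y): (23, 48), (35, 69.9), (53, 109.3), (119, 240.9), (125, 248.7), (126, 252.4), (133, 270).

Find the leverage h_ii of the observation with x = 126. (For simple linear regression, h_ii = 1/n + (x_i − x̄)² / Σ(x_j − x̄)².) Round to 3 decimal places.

h = 0.247

x̄ = (23 + 35 + 53 + 119 + 125 + 126 + 133)/7 = 87.7143
Σ(x − x̄)² = 4187.94 + 2778.8 + 1205.08 + 978.796 + 1390.22 + 1465.8 + 2050.8 = 14057.4
h = 1/7 + (38.2857)²/14057.4 = 0.142857 + 0.104272 = 0.247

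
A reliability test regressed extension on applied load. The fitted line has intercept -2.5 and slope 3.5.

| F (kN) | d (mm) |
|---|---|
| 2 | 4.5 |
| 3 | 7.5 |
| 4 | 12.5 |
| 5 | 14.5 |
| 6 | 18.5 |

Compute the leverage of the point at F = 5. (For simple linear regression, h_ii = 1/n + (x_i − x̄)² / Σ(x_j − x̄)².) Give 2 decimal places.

F̄ = (2 + 3 + 4 + 5 + 6)/5 = 4
Σ(F − F̄)² = 4 + 1 + 0 + 1 + 4 = 10
h = 1/5 + (1)²/10 = 0.2 + 0.1 = 0.30

h = 0.30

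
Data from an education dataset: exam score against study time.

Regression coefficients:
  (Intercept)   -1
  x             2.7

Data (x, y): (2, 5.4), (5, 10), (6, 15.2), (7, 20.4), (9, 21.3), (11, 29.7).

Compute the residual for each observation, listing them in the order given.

x=2: ŷ = -1 + 2.7·2 = 4.4; e = 5.4 − 4.4 = 1
x=5: ŷ = -1 + 2.7·5 = 12.5; e = 10 − 12.5 = -2.5
x=6: ŷ = -1 + 2.7·6 = 15.2; e = 15.2 − 15.2 = 0
x=7: ŷ = -1 + 2.7·7 = 17.9; e = 20.4 − 17.9 = 2.5
x=9: ŷ = -1 + 2.7·9 = 23.3; e = 21.3 − 23.3 = -2
x=11: ŷ = -1 + 2.7·11 = 28.7; e = 29.7 − 28.7 = 1

1, -2.5, 0, 2.5, -2, 1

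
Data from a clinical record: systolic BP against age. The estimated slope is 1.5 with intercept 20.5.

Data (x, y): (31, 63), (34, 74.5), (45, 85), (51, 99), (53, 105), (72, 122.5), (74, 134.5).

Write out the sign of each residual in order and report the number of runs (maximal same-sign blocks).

x=31: ŷ = 20.5 + 1.5·31 = 67; r = 63 − 67 = -4
x=34: ŷ = 20.5 + 1.5·34 = 71.5; r = 74.5 − 71.5 = 3
x=45: ŷ = 20.5 + 1.5·45 = 88; r = 85 − 88 = -3
x=51: ŷ = 20.5 + 1.5·51 = 97; r = 99 − 97 = 2
x=53: ŷ = 20.5 + 1.5·53 = 100; r = 105 − 100 = 5
x=72: ŷ = 20.5 + 1.5·72 = 128.5; r = 122.5 − 128.5 = -6
x=74: ŷ = 20.5 + 1.5·74 = 131.5; r = 134.5 − 131.5 = 3
Signs: − + − + + − +
Runs: −×1, +×1, −×1, +×2, −×1, +×1 → 6

6 runs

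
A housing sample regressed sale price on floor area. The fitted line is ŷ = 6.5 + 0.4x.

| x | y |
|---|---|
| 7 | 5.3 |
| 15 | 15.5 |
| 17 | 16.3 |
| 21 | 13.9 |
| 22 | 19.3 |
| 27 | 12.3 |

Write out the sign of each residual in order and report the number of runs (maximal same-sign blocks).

x=7: ŷ = 6.5 + 0.4·7 = 9.3; r = 5.3 − 9.3 = -4
x=15: ŷ = 6.5 + 0.4·15 = 12.5; r = 15.5 − 12.5 = 3
x=17: ŷ = 6.5 + 0.4·17 = 13.3; r = 16.3 − 13.3 = 3
x=21: ŷ = 6.5 + 0.4·21 = 14.9; r = 13.9 − 14.9 = -1
x=22: ŷ = 6.5 + 0.4·22 = 15.3; r = 19.3 − 15.3 = 4
x=27: ŷ = 6.5 + 0.4·27 = 17.3; r = 12.3 − 17.3 = -5
Signs: − + + − + −
Runs: −×1, +×2, −×1, +×1, −×1 → 5

5 runs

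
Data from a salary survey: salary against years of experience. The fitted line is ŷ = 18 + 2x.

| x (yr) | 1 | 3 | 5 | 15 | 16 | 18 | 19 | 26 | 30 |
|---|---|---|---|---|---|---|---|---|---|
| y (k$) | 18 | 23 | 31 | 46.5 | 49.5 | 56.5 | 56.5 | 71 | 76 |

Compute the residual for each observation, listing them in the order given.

x=1: ŷ = 18 + 2·1 = 20; e = 18 − 20 = -2
x=3: ŷ = 18 + 2·3 = 24; e = 23 − 24 = -1
x=5: ŷ = 18 + 2·5 = 28; e = 31 − 28 = 3
x=15: ŷ = 18 + 2·15 = 48; e = 46.5 − 48 = -1.5
x=16: ŷ = 18 + 2·16 = 50; e = 49.5 − 50 = -0.5
x=18: ŷ = 18 + 2·18 = 54; e = 56.5 − 54 = 2.5
x=19: ŷ = 18 + 2·19 = 56; e = 56.5 − 56 = 0.5
x=26: ŷ = 18 + 2·26 = 70; e = 71 − 70 = 1
x=30: ŷ = 18 + 2·30 = 78; e = 76 − 78 = -2

-2, -1, 3, -1.5, -0.5, 2.5, 0.5, 1, -2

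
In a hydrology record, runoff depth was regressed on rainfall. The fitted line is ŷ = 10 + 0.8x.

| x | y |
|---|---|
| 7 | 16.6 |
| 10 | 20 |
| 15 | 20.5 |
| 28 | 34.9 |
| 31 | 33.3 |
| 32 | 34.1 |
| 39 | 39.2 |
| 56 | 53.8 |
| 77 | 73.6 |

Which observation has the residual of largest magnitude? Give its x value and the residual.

x = 28, e = 2.5

x=7: ŷ = 10 + 0.8·7 = 15.6; e = 16.6 − 15.6 = 1
x=10: ŷ = 10 + 0.8·10 = 18; e = 20 − 18 = 2
x=15: ŷ = 10 + 0.8·15 = 22; e = 20.5 − 22 = -1.5
x=28: ŷ = 10 + 0.8·28 = 32.4; e = 34.9 − 32.4 = 2.5
x=31: ŷ = 10 + 0.8·31 = 34.8; e = 33.3 − 34.8 = -1.5
x=32: ŷ = 10 + 0.8·32 = 35.6; e = 34.1 − 35.6 = -1.5
x=39: ŷ = 10 + 0.8·39 = 41.2; e = 39.2 − 41.2 = -2
x=56: ŷ = 10 + 0.8·56 = 54.8; e = 53.8 − 54.8 = -1
x=77: ŷ = 10 + 0.8·77 = 71.6; e = 73.6 − 71.6 = 2
Largest |e| is 2.5 at x = 28, residual 2.5.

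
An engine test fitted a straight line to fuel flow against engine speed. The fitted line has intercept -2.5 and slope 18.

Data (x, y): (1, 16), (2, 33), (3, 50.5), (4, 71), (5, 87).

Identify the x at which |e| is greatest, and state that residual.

x = 4, e = 1.5

x=1: ŷ = -2.5 + 18·1 = 15.5; e = 16 − 15.5 = 0.5
x=2: ŷ = -2.5 + 18·2 = 33.5; e = 33 − 33.5 = -0.5
x=3: ŷ = -2.5 + 18·3 = 51.5; e = 50.5 − 51.5 = -1
x=4: ŷ = -2.5 + 18·4 = 69.5; e = 71 − 69.5 = 1.5
x=5: ŷ = -2.5 + 18·5 = 87.5; e = 87 − 87.5 = -0.5
Largest |e| is 1.5 at x = 4, residual 1.5.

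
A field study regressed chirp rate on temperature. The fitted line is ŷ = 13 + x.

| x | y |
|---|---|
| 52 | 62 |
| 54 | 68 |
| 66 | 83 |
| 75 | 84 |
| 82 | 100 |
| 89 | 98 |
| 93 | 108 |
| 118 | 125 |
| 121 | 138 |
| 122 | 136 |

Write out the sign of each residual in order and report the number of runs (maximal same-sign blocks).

8 runs

x=52: ŷ = 13 + 52 = 65; r = 62 − 65 = -3
x=54: ŷ = 13 + 54 = 67; r = 68 − 67 = 1
x=66: ŷ = 13 + 66 = 79; r = 83 − 79 = 4
x=75: ŷ = 13 + 75 = 88; r = 84 − 88 = -4
x=82: ŷ = 13 + 82 = 95; r = 100 − 95 = 5
x=89: ŷ = 13 + 89 = 102; r = 98 − 102 = -4
x=93: ŷ = 13 + 93 = 106; r = 108 − 106 = 2
x=118: ŷ = 13 + 118 = 131; r = 125 − 131 = -6
x=121: ŷ = 13 + 121 = 134; r = 138 − 134 = 4
x=122: ŷ = 13 + 122 = 135; r = 136 − 135 = 1
Signs: − + + − + − + − + +
Runs: −×1, +×2, −×1, +×1, −×1, +×1, −×1, +×2 → 8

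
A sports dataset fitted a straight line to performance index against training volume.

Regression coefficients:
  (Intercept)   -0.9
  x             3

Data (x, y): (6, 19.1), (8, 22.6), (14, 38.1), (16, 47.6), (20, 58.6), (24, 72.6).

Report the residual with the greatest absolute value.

r = -3

x=6: ŷ = -0.9 + 3·6 = 17.1; r = 19.1 − 17.1 = 2
x=8: ŷ = -0.9 + 3·8 = 23.1; r = 22.6 − 23.1 = -0.5
x=14: ŷ = -0.9 + 3·14 = 41.1; r = 38.1 − 41.1 = -3
x=16: ŷ = -0.9 + 3·16 = 47.1; r = 47.6 − 47.1 = 0.5
x=20: ŷ = -0.9 + 3·20 = 59.1; r = 58.6 − 59.1 = -0.5
x=24: ŷ = -0.9 + 3·24 = 71.1; r = 72.6 − 71.1 = 1.5
Largest |r| is 3 at x = 14, residual -3.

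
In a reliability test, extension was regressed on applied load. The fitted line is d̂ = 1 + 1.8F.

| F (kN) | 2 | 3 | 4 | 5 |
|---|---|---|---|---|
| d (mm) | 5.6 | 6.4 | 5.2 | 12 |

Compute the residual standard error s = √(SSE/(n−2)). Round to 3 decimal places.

s = 2.646

F=2: d̂ = 1 + 1.8·2 = 4.6; e = 5.6 − 4.6 = 1
F=3: d̂ = 1 + 1.8·3 = 6.4; e = 6.4 − 6.4 = 0
F=4: d̂ = 1 + 1.8·4 = 8.2; e = 5.2 − 8.2 = -3
F=5: d̂ = 1 + 1.8·5 = 10; e = 12 − 10 = 2
SSE = 1 + 0 + 9 + 4 = 14
s = √(14/2) = √7 ≈ 2.646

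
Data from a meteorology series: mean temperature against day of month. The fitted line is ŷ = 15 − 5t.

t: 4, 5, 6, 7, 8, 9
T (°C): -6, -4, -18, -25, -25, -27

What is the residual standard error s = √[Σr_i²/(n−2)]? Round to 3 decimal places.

t=4: ŷ = 15 − 5·4 = -5; r = -6 − (-5) = -1
t=5: ŷ = 15 − 5·5 = -10; r = -4 − (-10) = 6
t=6: ŷ = 15 − 5·6 = -15; r = -18 − (-15) = -3
t=7: ŷ = 15 − 5·7 = -20; r = -25 − (-20) = -5
t=8: ŷ = 15 − 5·8 = -25; r = -25 − (-25) = 0
t=9: ŷ = 15 − 5·9 = -30; r = -27 − (-30) = 3
SSE = 1 + 36 + 9 + 25 + 0 + 9 = 80
s = √(80/4) = √20 ≈ 4.472

s = 4.472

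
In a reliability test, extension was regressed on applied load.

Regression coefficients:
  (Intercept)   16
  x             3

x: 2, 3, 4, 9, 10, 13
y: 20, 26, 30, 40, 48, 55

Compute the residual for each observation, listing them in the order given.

x=2: ŷ = 16 + 3·2 = 22; e = 20 − 22 = -2
x=3: ŷ = 16 + 3·3 = 25; e = 26 − 25 = 1
x=4: ŷ = 16 + 3·4 = 28; e = 30 − 28 = 2
x=9: ŷ = 16 + 3·9 = 43; e = 40 − 43 = -3
x=10: ŷ = 16 + 3·10 = 46; e = 48 − 46 = 2
x=13: ŷ = 16 + 3·13 = 55; e = 55 − 55 = 0

-2, 1, 2, -3, 2, 0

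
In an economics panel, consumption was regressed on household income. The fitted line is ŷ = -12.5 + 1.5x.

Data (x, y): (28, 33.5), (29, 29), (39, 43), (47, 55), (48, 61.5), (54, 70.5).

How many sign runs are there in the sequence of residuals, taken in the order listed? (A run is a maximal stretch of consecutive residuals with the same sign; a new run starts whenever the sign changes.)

x=28: ŷ = -12.5 + 1.5·28 = 29.5; r = 33.5 − 29.5 = 4
x=29: ŷ = -12.5 + 1.5·29 = 31; r = 29 − 31 = -2
x=39: ŷ = -12.5 + 1.5·39 = 46; r = 43 − 46 = -3
x=47: ŷ = -12.5 + 1.5·47 = 58; r = 55 − 58 = -3
x=48: ŷ = -12.5 + 1.5·48 = 59.5; r = 61.5 − 59.5 = 2
x=54: ŷ = -12.5 + 1.5·54 = 68.5; r = 70.5 − 68.5 = 2
Signs: + − − − + +
Runs: +×1, −×3, +×2 → 3

3 runs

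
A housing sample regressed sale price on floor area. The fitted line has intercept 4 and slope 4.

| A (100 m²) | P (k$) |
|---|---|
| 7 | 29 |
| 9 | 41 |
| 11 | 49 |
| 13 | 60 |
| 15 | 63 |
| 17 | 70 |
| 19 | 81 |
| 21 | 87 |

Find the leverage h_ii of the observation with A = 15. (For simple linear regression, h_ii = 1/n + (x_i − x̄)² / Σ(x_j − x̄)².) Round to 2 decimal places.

Ā = (7 + 9 + 11 + 13 + 15 + 17 + 19 + 21)/8 = 14
Σ(A − Ā)² = 49 + 25 + 9 + 1 + 1 + 9 + 25 + 49 = 168
h = 1/8 + (1)²/168 = 0.125 + 0.00595238 = 0.13

h = 0.13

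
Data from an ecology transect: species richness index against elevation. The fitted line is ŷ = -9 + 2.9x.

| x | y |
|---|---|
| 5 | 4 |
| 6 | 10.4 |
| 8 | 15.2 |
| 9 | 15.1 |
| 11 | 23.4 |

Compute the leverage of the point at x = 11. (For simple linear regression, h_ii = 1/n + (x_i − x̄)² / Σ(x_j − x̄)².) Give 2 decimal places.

h = 0.65

x̄ = (5 + 6 + 8 + 9 + 11)/5 = 7.8
Σ(x − x̄)² = 7.84 + 3.24 + 0.04 + 1.44 + 10.24 = 22.8
h = 1/5 + (3.2)²/22.8 = 0.2 + 0.449123 = 0.65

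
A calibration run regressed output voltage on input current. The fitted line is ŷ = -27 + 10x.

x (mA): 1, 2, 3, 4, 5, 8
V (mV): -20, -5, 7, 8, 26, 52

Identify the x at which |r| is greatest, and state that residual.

x = 4, r = -5

x=1: ŷ = -27 + 10·1 = -17; r = -20 − (-17) = -3
x=2: ŷ = -27 + 10·2 = -7; r = -5 − (-7) = 2
x=3: ŷ = -27 + 10·3 = 3; r = 7 − 3 = 4
x=4: ŷ = -27 + 10·4 = 13; r = 8 − 13 = -5
x=5: ŷ = -27 + 10·5 = 23; r = 26 − 23 = 3
x=8: ŷ = -27 + 10·8 = 53; r = 52 − 53 = -1
Largest |r| is 5 at x = 4, residual -5.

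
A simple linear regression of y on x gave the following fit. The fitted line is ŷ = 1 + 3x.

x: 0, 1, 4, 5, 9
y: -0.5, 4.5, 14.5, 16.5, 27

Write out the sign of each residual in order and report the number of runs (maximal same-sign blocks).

3 runs

x=0: ŷ = 1 + 3·0 = 1; r = -0.5 − 1 = -1.5
x=1: ŷ = 1 + 3·1 = 4; r = 4.5 − 4 = 0.5
x=4: ŷ = 1 + 3·4 = 13; r = 14.5 − 13 = 1.5
x=5: ŷ = 1 + 3·5 = 16; r = 16.5 − 16 = 0.5
x=9: ŷ = 1 + 3·9 = 28; r = 27 − 28 = -1
Signs: − + + + −
Runs: −×1, +×3, −×1 → 3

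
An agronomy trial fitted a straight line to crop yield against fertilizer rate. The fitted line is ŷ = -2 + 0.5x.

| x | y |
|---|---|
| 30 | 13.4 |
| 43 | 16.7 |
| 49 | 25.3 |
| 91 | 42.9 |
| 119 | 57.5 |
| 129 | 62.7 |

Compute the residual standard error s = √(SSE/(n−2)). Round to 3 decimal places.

x=30: ŷ = -2 + 0.5·30 = 13; e = 13.4 − 13 = 0.4
x=43: ŷ = -2 + 0.5·43 = 19.5; e = 16.7 − 19.5 = -2.8
x=49: ŷ = -2 + 0.5·49 = 22.5; e = 25.3 − 22.5 = 2.8
x=91: ŷ = -2 + 0.5·91 = 43.5; e = 42.9 − 43.5 = -0.6
x=119: ŷ = -2 + 0.5·119 = 57.5; e = 57.5 − 57.5 = 0
x=129: ŷ = -2 + 0.5·129 = 62.5; e = 62.7 − 62.5 = 0.2
SSE = 0.16 + 7.84 + 7.84 + 0.36 + 0 + 0.04 = 16.24
s = √(16.24/4) = √4.06 ≈ 2.015

s = 2.015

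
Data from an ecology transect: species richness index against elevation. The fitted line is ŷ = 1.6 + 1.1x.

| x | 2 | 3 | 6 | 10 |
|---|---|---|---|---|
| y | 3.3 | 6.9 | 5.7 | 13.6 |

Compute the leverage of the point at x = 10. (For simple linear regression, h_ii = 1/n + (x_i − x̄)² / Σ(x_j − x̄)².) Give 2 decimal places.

x̄ = (2 + 3 + 6 + 10)/4 = 5.25
Σ(x − x̄)² = 10.5625 + 5.0625 + 0.5625 + 22.5625 = 38.75
h = 1/4 + (4.75)²/38.75 = 0.25 + 0.582258 = 0.83

h = 0.83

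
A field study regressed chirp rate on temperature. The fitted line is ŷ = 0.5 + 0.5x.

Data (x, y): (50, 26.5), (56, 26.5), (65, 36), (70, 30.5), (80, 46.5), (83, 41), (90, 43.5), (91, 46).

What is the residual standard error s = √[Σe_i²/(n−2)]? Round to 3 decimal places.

s = 3.651

x=50: ŷ = 0.5 + 0.5·50 = 25.5; e = 26.5 − 25.5 = 1
x=56: ŷ = 0.5 + 0.5·56 = 28.5; e = 26.5 − 28.5 = -2
x=65: ŷ = 0.5 + 0.5·65 = 33; e = 36 − 33 = 3
x=70: ŷ = 0.5 + 0.5·70 = 35.5; e = 30.5 − 35.5 = -5
x=80: ŷ = 0.5 + 0.5·80 = 40.5; e = 46.5 − 40.5 = 6
x=83: ŷ = 0.5 + 0.5·83 = 42; e = 41 − 42 = -1
x=90: ŷ = 0.5 + 0.5·90 = 45.5; e = 43.5 − 45.5 = -2
x=91: ŷ = 0.5 + 0.5·91 = 46; e = 46 − 46 = 0
SSE = 1 + 4 + 9 + 25 + 36 + 1 + 4 + 0 = 80
s = √(80/6) = √13.3333 ≈ 3.651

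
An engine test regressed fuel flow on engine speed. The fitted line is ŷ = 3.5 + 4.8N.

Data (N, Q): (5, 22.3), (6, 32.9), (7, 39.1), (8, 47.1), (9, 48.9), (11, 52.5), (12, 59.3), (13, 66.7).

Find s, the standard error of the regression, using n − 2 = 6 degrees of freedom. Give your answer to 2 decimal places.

N=5: ŷ = 3.5 + 4.8·5 = 27.5; r = 22.3 − 27.5 = -5.2
N=6: ŷ = 3.5 + 4.8·6 = 32.3; r = 32.9 − 32.3 = 0.6
N=7: ŷ = 3.5 + 4.8·7 = 37.1; r = 39.1 − 37.1 = 2
N=8: ŷ = 3.5 + 4.8·8 = 41.9; r = 47.1 − 41.9 = 5.2
N=9: ŷ = 3.5 + 4.8·9 = 46.7; r = 48.9 − 46.7 = 2.2
N=11: ŷ = 3.5 + 4.8·11 = 56.3; r = 52.5 − 56.3 = -3.8
N=12: ŷ = 3.5 + 4.8·12 = 61.1; r = 59.3 − 61.1 = -1.8
N=13: ŷ = 3.5 + 4.8·13 = 65.9; r = 66.7 − 65.9 = 0.8
SSE = 27.04 + 0.36 + 4 + 27.04 + 4.84 + 14.44 + 3.24 + 0.64 = 81.6
s = √(81.6/6) = √13.6 ≈ 3.69

s = 3.69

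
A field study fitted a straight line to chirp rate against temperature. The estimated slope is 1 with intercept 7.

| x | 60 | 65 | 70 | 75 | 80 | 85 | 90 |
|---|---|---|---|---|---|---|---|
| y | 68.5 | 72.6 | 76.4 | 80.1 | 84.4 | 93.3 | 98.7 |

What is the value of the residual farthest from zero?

e = -2.6

x=60: ŷ = 7 + 60 = 67; e = 68.5 − 67 = 1.5
x=65: ŷ = 7 + 65 = 72; e = 72.6 − 72 = 0.6
x=70: ŷ = 7 + 70 = 77; e = 76.4 − 77 = -0.6
x=75: ŷ = 7 + 75 = 82; e = 80.1 − 82 = -1.9
x=80: ŷ = 7 + 80 = 87; e = 84.4 − 87 = -2.6
x=85: ŷ = 7 + 85 = 92; e = 93.3 − 92 = 1.3
x=90: ŷ = 7 + 90 = 97; e = 98.7 − 97 = 1.7
Largest |e| is 2.6 at x = 80, residual -2.6.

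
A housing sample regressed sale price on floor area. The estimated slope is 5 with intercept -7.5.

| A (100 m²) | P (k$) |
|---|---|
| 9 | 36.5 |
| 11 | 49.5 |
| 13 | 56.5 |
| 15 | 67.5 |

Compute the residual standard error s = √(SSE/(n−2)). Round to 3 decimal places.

s = 1.732

A=9: ŷ = -7.5 + 5·9 = 37.5; r = 36.5 − 37.5 = -1
A=11: ŷ = -7.5 + 5·11 = 47.5; r = 49.5 − 47.5 = 2
A=13: ŷ = -7.5 + 5·13 = 57.5; r = 56.5 − 57.5 = -1
A=15: ŷ = -7.5 + 5·15 = 67.5; r = 67.5 − 67.5 = 0
SSE = 1 + 4 + 1 + 0 = 6
s = √(6/2) = √3 ≈ 1.732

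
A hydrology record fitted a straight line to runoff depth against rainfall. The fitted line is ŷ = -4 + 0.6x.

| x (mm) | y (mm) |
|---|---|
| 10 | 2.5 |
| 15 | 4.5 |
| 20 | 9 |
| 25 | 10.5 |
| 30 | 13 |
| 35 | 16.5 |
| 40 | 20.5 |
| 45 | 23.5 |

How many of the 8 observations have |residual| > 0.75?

2

x=10: ŷ = -4 + 0.6·10 = 2; r = 2.5 − 2 = 0.5
x=15: ŷ = -4 + 0.6·15 = 5; r = 4.5 − 5 = -0.5
x=20: ŷ = -4 + 0.6·20 = 8; r = 9 − 8 = 1
x=25: ŷ = -4 + 0.6·25 = 11; r = 10.5 − 11 = -0.5
x=30: ŷ = -4 + 0.6·30 = 14; r = 13 − 14 = -1
x=35: ŷ = -4 + 0.6·35 = 17; r = 16.5 − 17 = -0.5
x=40: ŷ = -4 + 0.6·40 = 20; r = 20.5 − 20 = 0.5
x=45: ŷ = -4 + 0.6·45 = 23; r = 23.5 − 23 = 0.5
|r| > 0.75: x=20 (|r|=1), x=30 (|r|=1) → 2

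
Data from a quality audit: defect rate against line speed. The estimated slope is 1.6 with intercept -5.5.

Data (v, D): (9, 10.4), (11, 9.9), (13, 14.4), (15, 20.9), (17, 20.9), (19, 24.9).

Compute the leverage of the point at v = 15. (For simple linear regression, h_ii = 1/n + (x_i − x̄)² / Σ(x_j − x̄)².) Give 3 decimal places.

v̄ = (9 + 11 + 13 + 15 + 17 + 19)/6 = 14
Σ(v − v̄)² = 25 + 9 + 1 + 1 + 9 + 25 = 70
h = 1/6 + (1)²/70 = 0.166667 + 0.0142857 = 0.181

h = 0.181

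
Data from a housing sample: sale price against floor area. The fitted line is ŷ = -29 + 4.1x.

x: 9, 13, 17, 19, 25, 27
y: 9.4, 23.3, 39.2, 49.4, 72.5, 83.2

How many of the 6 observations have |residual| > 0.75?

5

x=9: ŷ = -29 + 4.1·9 = 7.9; r = 9.4 − 7.9 = 1.5
x=13: ŷ = -29 + 4.1·13 = 24.3; r = 23.3 − 24.3 = -1
x=17: ŷ = -29 + 4.1·17 = 40.7; r = 39.2 − 40.7 = -1.5
x=19: ŷ = -29 + 4.1·19 = 48.9; r = 49.4 − 48.9 = 0.5
x=25: ŷ = -29 + 4.1·25 = 73.5; r = 72.5 − 73.5 = -1
x=27: ŷ = -29 + 4.1·27 = 81.7; r = 83.2 − 81.7 = 1.5
|r| > 0.75: x=9 (|r|=1.5), x=13 (|r|=1), x=17 (|r|=1.5), x=25 (|r|=1), x=27 (|r|=1.5) → 5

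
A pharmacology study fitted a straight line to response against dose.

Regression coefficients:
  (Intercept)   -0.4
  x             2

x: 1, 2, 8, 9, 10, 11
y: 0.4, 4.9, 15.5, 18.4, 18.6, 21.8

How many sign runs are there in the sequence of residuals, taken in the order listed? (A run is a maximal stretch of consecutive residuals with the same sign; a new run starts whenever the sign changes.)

6 runs

x=1: ŷ = -0.4 + 2·1 = 1.6; r = 0.4 − 1.6 = -1.2
x=2: ŷ = -0.4 + 2·2 = 3.6; r = 4.9 − 3.6 = 1.3
x=8: ŷ = -0.4 + 2·8 = 15.6; r = 15.5 − 15.6 = -0.1
x=9: ŷ = -0.4 + 2·9 = 17.6; r = 18.4 − 17.6 = 0.8
x=10: ŷ = -0.4 + 2·10 = 19.6; r = 18.6 − 19.6 = -1
x=11: ŷ = -0.4 + 2·11 = 21.6; r = 21.8 − 21.6 = 0.2
Signs: − + − + − +
Runs: −×1, +×1, −×1, +×1, −×1, +×1 → 6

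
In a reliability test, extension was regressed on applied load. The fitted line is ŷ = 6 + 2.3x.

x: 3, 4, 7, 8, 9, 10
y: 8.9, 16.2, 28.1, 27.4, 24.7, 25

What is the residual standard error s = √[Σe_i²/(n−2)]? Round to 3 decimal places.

x=3: ŷ = 6 + 2.3·3 = 12.9; e = 8.9 − 12.9 = -4
x=4: ŷ = 6 + 2.3·4 = 15.2; e = 16.2 − 15.2 = 1
x=7: ŷ = 6 + 2.3·7 = 22.1; e = 28.1 − 22.1 = 6
x=8: ŷ = 6 + 2.3·8 = 24.4; e = 27.4 − 24.4 = 3
x=9: ŷ = 6 + 2.3·9 = 26.7; e = 24.7 − 26.7 = -2
x=10: ŷ = 6 + 2.3·10 = 29; e = 25 − 29 = -4
SSE = 16 + 1 + 36 + 9 + 4 + 16 = 82
s = √(82/4) = √20.5 ≈ 4.528

s = 4.528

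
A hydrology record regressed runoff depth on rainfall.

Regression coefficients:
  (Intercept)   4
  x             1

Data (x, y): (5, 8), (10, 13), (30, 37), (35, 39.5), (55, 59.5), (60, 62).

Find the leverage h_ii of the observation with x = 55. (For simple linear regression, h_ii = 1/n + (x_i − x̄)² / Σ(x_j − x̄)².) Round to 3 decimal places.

x̄ = (5 + 10 + 30 + 35 + 55 + 60)/6 = 32.5
Σ(x − x̄)² = 756.25 + 506.25 + 6.25 + 6.25 + 506.25 + 756.25 = 2537.5
h = 1/6 + (22.5)²/2537.5 = 0.166667 + 0.199507 = 0.366

h = 0.366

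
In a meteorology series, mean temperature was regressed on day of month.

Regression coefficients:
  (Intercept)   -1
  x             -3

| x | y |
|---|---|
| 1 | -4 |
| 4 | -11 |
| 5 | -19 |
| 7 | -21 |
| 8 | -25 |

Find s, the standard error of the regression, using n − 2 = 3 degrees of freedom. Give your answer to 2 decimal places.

s = 2.16

x=1: ŷ = -1 − 3·1 = -4; r = -4 − (-4) = 0
x=4: ŷ = -1 − 3·4 = -13; r = -11 − (-13) = 2
x=5: ŷ = -1 − 3·5 = -16; r = -19 − (-16) = -3
x=7: ŷ = -1 − 3·7 = -22; r = -21 − (-22) = 1
x=8: ŷ = -1 − 3·8 = -25; r = -25 − (-25) = 0
SSE = 0 + 4 + 9 + 1 + 0 = 14
s = √(14/3) = √4.66667 ≈ 2.16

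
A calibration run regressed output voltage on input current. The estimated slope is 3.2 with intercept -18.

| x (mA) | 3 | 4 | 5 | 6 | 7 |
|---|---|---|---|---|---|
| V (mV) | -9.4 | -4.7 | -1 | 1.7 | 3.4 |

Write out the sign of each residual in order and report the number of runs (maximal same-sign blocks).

3 runs

x=3: V̂ = -18 + 3.2·3 = -8.4; r = -9.4 − (-8.4) = -1
x=4: V̂ = -18 + 3.2·4 = -5.2; r = -4.7 − (-5.2) = 0.5
x=5: V̂ = -18 + 3.2·5 = -2; r = -1 − (-2) = 1
x=6: V̂ = -18 + 3.2·6 = 1.2; r = 1.7 − 1.2 = 0.5
x=7: V̂ = -18 + 3.2·7 = 4.4; r = 3.4 − 4.4 = -1
Signs: − + + + −
Runs: −×1, +×3, −×1 → 3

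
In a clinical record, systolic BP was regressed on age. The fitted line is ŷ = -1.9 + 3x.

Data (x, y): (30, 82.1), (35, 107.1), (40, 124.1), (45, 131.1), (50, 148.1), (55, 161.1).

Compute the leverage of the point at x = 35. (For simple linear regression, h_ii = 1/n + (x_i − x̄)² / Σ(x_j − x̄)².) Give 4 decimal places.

h = 0.2952

x̄ = (30 + 35 + 40 + 45 + 50 + 55)/6 = 42.5
Σ(x − x̄)² = 156.25 + 56.25 + 6.25 + 6.25 + 56.25 + 156.25 = 437.5
h = 1/6 + (-7.5)²/437.5 = 0.166667 + 0.128571 = 0.2952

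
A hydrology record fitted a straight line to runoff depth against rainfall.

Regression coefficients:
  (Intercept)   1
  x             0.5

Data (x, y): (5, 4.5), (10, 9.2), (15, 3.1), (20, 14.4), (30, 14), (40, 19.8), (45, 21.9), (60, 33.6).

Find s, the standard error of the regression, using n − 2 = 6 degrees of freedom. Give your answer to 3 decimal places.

x=5: ŷ = 1 + 0.5·5 = 3.5; r = 4.5 − 3.5 = 1
x=10: ŷ = 1 + 0.5·10 = 6; r = 9.2 − 6 = 3.2
x=15: ŷ = 1 + 0.5·15 = 8.5; r = 3.1 − 8.5 = -5.4
x=20: ŷ = 1 + 0.5·20 = 11; r = 14.4 − 11 = 3.4
x=30: ŷ = 1 + 0.5·30 = 16; r = 14 − 16 = -2
x=40: ŷ = 1 + 0.5·40 = 21; r = 19.8 − 21 = -1.2
x=45: ŷ = 1 + 0.5·45 = 23.5; r = 21.9 − 23.5 = -1.6
x=60: ŷ = 1 + 0.5·60 = 31; r = 33.6 − 31 = 2.6
SSE = 1 + 10.24 + 29.16 + 11.56 + 4 + 1.44 + 2.56 + 6.76 = 66.72
s = √(66.72/6) = √11.12 ≈ 3.335

s = 3.335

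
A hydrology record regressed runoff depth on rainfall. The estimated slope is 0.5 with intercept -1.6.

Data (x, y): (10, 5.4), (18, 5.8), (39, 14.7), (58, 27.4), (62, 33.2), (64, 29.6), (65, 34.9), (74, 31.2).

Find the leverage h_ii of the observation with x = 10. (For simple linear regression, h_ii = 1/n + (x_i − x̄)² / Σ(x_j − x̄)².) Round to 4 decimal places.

x̄ = (10 + 18 + 39 + 58 + 62 + 64 + 65 + 74)/8 = 48.75
Σ(x − x̄)² = 1501.56 + 945.562 + 95.0625 + 85.5625 + 175.562 + 232.562 + 264.062 + 637.562 = 3937.5
h = 1/8 + (-38.75)²/3937.5 = 0.125 + 0.381349 = 0.5063

h = 0.5063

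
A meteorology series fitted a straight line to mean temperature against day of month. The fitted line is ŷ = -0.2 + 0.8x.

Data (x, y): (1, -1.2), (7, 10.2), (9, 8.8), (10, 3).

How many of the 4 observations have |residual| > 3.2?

2

x=1: ŷ = -0.2 + 0.8·1 = 0.6; r = -1.2 − 0.6 = -1.8
x=7: ŷ = -0.2 + 0.8·7 = 5.4; r = 10.2 − 5.4 = 4.8
x=9: ŷ = -0.2 + 0.8·9 = 7; r = 8.8 − 7 = 1.8
x=10: ŷ = -0.2 + 0.8·10 = 7.8; r = 3 − 7.8 = -4.8
|r| > 3.2: x=7 (|r|=4.8), x=10 (|r|=4.8) → 2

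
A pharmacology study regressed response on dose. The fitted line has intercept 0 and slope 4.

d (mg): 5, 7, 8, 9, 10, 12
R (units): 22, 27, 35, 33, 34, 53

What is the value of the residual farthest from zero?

d=5: ŷ = 4·5 = 20; e = 22 − 20 = 2
d=7: ŷ = 4·7 = 28; e = 27 − 28 = -1
d=8: ŷ = 4·8 = 32; e = 35 − 32 = 3
d=9: ŷ = 4·9 = 36; e = 33 − 36 = -3
d=10: ŷ = 4·10 = 40; e = 34 − 40 = -6
d=12: ŷ = 4·12 = 48; e = 53 − 48 = 5
Largest |e| is 6 at d = 10, residual -6.

e = -6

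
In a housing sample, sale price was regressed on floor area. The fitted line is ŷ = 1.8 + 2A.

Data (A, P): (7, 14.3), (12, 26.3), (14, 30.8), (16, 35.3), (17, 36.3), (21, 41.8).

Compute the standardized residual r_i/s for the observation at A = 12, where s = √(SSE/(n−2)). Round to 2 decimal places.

0.32

A=7: ŷ = 1.8 + 2·7 = 15.8; r = 14.3 − 15.8 = -1.5
A=12: ŷ = 1.8 + 2·12 = 25.8; r = 26.3 − 25.8 = 0.5
A=14: ŷ = 1.8 + 2·14 = 29.8; r = 30.8 − 29.8 = 1
A=16: ŷ = 1.8 + 2·16 = 33.8; r = 35.3 − 33.8 = 1.5
A=17: ŷ = 1.8 + 2·17 = 35.8; r = 36.3 − 35.8 = 0.5
A=21: ŷ = 1.8 + 2·21 = 43.8; r = 41.8 − 43.8 = -2
SSE = 2.25 + 0.25 + 1 + 2.25 + 0.25 + 4 = 10
s = √(10/4) = 1.58114
r/s = 0.5 / 1.58114 = 0.32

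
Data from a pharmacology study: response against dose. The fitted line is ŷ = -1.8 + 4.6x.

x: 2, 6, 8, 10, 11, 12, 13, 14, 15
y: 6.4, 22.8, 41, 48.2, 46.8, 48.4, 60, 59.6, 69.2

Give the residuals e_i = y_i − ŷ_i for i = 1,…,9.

x=2: ŷ = -1.8 + 4.6·2 = 7.4; e = 6.4 − 7.4 = -1
x=6: ŷ = -1.8 + 4.6·6 = 25.8; e = 22.8 − 25.8 = -3
x=8: ŷ = -1.8 + 4.6·8 = 35; e = 41 − 35 = 6
x=10: ŷ = -1.8 + 4.6·10 = 44.2; e = 48.2 − 44.2 = 4
x=11: ŷ = -1.8 + 4.6·11 = 48.8; e = 46.8 − 48.8 = -2
x=12: ŷ = -1.8 + 4.6·12 = 53.4; e = 48.4 − 53.4 = -5
x=13: ŷ = -1.8 + 4.6·13 = 58; e = 60 − 58 = 2
x=14: ŷ = -1.8 + 4.6·14 = 62.6; e = 59.6 − 62.6 = -3
x=15: ŷ = -1.8 + 4.6·15 = 67.2; e = 69.2 − 67.2 = 2

-1, -3, 6, 4, -2, -5, 2, -3, 2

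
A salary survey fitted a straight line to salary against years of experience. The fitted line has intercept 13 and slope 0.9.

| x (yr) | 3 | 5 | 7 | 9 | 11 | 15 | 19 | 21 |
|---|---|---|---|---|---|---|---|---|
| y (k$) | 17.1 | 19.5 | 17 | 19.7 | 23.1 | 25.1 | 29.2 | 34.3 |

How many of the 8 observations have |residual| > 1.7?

x=3: ŷ = 13 + 0.9·3 = 15.7; r = 17.1 − 15.7 = 1.4
x=5: ŷ = 13 + 0.9·5 = 17.5; r = 19.5 − 17.5 = 2
x=7: ŷ = 13 + 0.9·7 = 19.3; r = 17 − 19.3 = -2.3
x=9: ŷ = 13 + 0.9·9 = 21.1; r = 19.7 − 21.1 = -1.4
x=11: ŷ = 13 + 0.9·11 = 22.9; r = 23.1 − 22.9 = 0.2
x=15: ŷ = 13 + 0.9·15 = 26.5; r = 25.1 − 26.5 = -1.4
x=19: ŷ = 13 + 0.9·19 = 30.1; r = 29.2 − 30.1 = -0.9
x=21: ŷ = 13 + 0.9·21 = 31.9; r = 34.3 − 31.9 = 2.4
|r| > 1.7: x=5 (|r|=2), x=7 (|r|=2.3), x=21 (|r|=2.4) → 3

3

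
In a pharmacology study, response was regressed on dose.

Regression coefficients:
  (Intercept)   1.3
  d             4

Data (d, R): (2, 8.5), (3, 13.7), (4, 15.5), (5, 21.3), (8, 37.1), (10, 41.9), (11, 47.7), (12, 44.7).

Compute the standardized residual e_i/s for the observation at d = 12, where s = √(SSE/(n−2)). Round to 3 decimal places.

d=2: R̂ = 1.3 + 4·2 = 9.3; e = 8.5 − 9.3 = -0.8
d=3: R̂ = 1.3 + 4·3 = 13.3; e = 13.7 − 13.3 = 0.4
d=4: R̂ = 1.3 + 4·4 = 17.3; e = 15.5 − 17.3 = -1.8
d=5: R̂ = 1.3 + 4·5 = 21.3; e = 21.3 − 21.3 = 0
d=8: R̂ = 1.3 + 4·8 = 33.3; e = 37.1 − 33.3 = 3.8
d=10: R̂ = 1.3 + 4·10 = 41.3; e = 41.9 − 41.3 = 0.6
d=11: R̂ = 1.3 + 4·11 = 45.3; e = 47.7 − 45.3 = 2.4
d=12: R̂ = 1.3 + 4·12 = 49.3; e = 44.7 − 49.3 = -4.6
SSE = 0.64 + 0.16 + 3.24 + 0 + 14.44 + 0.36 + 5.76 + 21.16 = 45.76
s = √(45.76/6) = 2.76164
e/s = -4.6 / 2.76164 = -1.666

-1.666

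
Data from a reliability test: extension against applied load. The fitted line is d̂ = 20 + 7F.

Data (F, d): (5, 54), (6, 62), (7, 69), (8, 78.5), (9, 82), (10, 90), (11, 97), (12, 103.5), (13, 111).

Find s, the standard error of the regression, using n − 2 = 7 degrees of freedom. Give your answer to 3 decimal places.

F=5: d̂ = 20 + 7·5 = 55; r = 54 − 55 = -1
F=6: d̂ = 20 + 7·6 = 62; r = 62 − 62 = 0
F=7: d̂ = 20 + 7·7 = 69; r = 69 − 69 = 0
F=8: d̂ = 20 + 7·8 = 76; r = 78.5 − 76 = 2.5
F=9: d̂ = 20 + 7·9 = 83; r = 82 − 83 = -1
F=10: d̂ = 20 + 7·10 = 90; r = 90 − 90 = 0
F=11: d̂ = 20 + 7·11 = 97; r = 97 − 97 = 0
F=12: d̂ = 20 + 7·12 = 104; r = 103.5 − 104 = -0.5
F=13: d̂ = 20 + 7·13 = 111; r = 111 − 111 = 0
SSE = 1 + 0 + 0 + 6.25 + 1 + 0 + 0 + 0.25 + 0 = 8.5
s = √(8.5/7) = √1.21429 ≈ 1.102

s = 1.102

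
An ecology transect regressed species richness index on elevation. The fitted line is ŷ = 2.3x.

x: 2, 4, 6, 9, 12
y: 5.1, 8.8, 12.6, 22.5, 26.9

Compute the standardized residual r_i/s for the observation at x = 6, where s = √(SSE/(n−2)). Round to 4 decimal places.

-0.8799

x=2: ŷ = 2.3·2 = 4.6; r = 5.1 − 4.6 = 0.5
x=4: ŷ = 2.3·4 = 9.2; r = 8.8 − 9.2 = -0.4
x=6: ŷ = 2.3·6 = 13.8; r = 12.6 − 13.8 = -1.2
x=9: ŷ = 2.3·9 = 20.7; r = 22.5 − 20.7 = 1.8
x=12: ŷ = 2.3·12 = 27.6; r = 26.9 − 27.6 = -0.7
SSE = 0.25 + 0.16 + 1.44 + 3.24 + 0.49 = 5.58
s = √(5.58/3) = 1.36382
r/s = -1.2 / 1.36382 = -0.8799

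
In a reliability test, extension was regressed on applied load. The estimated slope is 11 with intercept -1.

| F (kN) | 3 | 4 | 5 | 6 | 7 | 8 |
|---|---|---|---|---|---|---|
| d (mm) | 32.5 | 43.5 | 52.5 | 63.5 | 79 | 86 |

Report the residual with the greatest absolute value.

e = 3

F=3: d̂ = -1 + 11·3 = 32; e = 32.5 − 32 = 0.5
F=4: d̂ = -1 + 11·4 = 43; e = 43.5 − 43 = 0.5
F=5: d̂ = -1 + 11·5 = 54; e = 52.5 − 54 = -1.5
F=6: d̂ = -1 + 11·6 = 65; e = 63.5 − 65 = -1.5
F=7: d̂ = -1 + 11·7 = 76; e = 79 − 76 = 3
F=8: d̂ = -1 + 11·8 = 87; e = 86 − 87 = -1
Largest |e| is 3 at F = 7, residual 3.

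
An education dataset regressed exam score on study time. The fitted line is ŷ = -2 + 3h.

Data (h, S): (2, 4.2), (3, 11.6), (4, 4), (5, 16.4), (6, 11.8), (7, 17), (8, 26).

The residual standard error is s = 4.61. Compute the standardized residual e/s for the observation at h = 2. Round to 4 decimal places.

0.0434

ŷ = -2 + 3·2 = 4
e = 4.2 − 4 = 0.2
e/s = 0.2 / 4.61 = 0.0434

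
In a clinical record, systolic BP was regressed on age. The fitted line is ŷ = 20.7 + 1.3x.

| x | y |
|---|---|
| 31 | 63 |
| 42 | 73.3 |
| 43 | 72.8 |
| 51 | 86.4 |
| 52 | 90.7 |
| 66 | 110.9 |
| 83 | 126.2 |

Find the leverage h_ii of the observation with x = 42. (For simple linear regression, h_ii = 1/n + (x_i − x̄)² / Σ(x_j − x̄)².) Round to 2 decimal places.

x̄ = (31 + 42 + 43 + 51 + 52 + 66 + 83)/7 = 52.5714
Σ(x − x̄)² = 465.327 + 111.755 + 91.6122 + 2.46939 + 0.326531 + 180.327 + 925.898 = 1777.71
h = 1/7 + (-10.5714)²/1777.71 = 0.142857 + 0.0628645 = 0.21

h = 0.21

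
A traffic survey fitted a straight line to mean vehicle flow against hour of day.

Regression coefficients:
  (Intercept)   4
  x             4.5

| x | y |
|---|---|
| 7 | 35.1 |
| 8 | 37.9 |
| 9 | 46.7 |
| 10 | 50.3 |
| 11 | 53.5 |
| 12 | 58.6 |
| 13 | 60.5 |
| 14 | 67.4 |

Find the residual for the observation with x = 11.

ŷ = 4 + 4.5·11 = 53.5
r = 53.5 − 53.5 = 0

r = 0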